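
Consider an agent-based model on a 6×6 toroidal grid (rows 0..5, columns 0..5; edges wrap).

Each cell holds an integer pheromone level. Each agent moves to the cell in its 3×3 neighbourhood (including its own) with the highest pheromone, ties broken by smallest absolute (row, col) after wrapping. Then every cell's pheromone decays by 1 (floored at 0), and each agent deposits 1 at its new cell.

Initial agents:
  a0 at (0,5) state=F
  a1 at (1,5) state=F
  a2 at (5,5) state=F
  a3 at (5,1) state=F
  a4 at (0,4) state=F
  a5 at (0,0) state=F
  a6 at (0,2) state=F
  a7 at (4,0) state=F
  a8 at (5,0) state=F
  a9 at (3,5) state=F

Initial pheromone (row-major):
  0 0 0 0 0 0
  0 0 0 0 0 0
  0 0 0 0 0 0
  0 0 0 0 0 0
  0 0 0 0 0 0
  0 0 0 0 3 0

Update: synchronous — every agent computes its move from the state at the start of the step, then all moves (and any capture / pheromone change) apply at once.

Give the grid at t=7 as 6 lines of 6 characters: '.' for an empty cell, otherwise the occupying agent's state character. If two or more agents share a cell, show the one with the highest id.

F.....
......
F.....
......
......
....F.

t=1: a0@(5,4) a1@(0,0) a2@(5,4) a3@(0,0) a4@(5,4) a5@(0,0) a6@(0,1) a7@(3,0) a8@(0,0) a9@(2,0) | pheromone: 4 1 0 0 0 0 / 0 0 0 0 0 0 / 1 0 0 0 0 0 / 1 0 0 0 0 0 / 0 0 0 0 0 0 / 0 0 0 0 5 0
t=2: a0@(5,4) a1@(0,0) a2@(5,4) a3@(0,0) a4@(5,4) a5@(0,0) a6@(0,0) a7@(2,0) a8@(0,0) a9@(2,0) | pheromone: 8 0 0 0 0 0 / 0 0 0 0 0 0 / 2 0 0 0 0 0 / 0 0 0 0 0 0 / 0 0 0 0 0 0 / 0 0 0 0 7 0
t=3: a0@(5,4) a1@(0,0) a2@(5,4) a3@(0,0) a4@(5,4) a5@(0,0) a6@(0,0) a7@(2,0) a8@(0,0) a9@(2,0) | pheromone: 12 0 0 0 0 0 / 0 0 0 0 0 0 / 3 0 0 0 0 0 / 0 0 0 0 0 0 / 0 0 0 0 0 0 / 0 0 0 0 9 0
t=4: a0@(5,4) a1@(0,0) a2@(5,4) a3@(0,0) a4@(5,4) a5@(0,0) a6@(0,0) a7@(2,0) a8@(0,0) a9@(2,0) | pheromone: 16 0 0 0 0 0 / 0 0 0 0 0 0 / 4 0 0 0 0 0 / 0 0 0 0 0 0 / 0 0 0 0 0 0 / 0 0 0 0 11 0
t=5: a0@(5,4) a1@(0,0) a2@(5,4) a3@(0,0) a4@(5,4) a5@(0,0) a6@(0,0) a7@(2,0) a8@(0,0) a9@(2,0) | pheromone: 20 0 0 0 0 0 / 0 0 0 0 0 0 / 5 0 0 0 0 0 / 0 0 0 0 0 0 / 0 0 0 0 0 0 / 0 0 0 0 13 0
t=6: a0@(5,4) a1@(0,0) a2@(5,4) a3@(0,0) a4@(5,4) a5@(0,0) a6@(0,0) a7@(2,0) a8@(0,0) a9@(2,0) | pheromone: 24 0 0 0 0 0 / 0 0 0 0 0 0 / 6 0 0 0 0 0 / 0 0 0 0 0 0 / 0 0 0 0 0 0 / 0 0 0 0 15 0
t=7: a0@(5,4) a1@(0,0) a2@(5,4) a3@(0,0) a4@(5,4) a5@(0,0) a6@(0,0) a7@(2,0) a8@(0,0) a9@(2,0) | pheromone: 28 0 0 0 0 0 / 0 0 0 0 0 0 / 7 0 0 0 0 0 / 0 0 0 0 0 0 / 0 0 0 0 0 0 / 0 0 0 0 17 0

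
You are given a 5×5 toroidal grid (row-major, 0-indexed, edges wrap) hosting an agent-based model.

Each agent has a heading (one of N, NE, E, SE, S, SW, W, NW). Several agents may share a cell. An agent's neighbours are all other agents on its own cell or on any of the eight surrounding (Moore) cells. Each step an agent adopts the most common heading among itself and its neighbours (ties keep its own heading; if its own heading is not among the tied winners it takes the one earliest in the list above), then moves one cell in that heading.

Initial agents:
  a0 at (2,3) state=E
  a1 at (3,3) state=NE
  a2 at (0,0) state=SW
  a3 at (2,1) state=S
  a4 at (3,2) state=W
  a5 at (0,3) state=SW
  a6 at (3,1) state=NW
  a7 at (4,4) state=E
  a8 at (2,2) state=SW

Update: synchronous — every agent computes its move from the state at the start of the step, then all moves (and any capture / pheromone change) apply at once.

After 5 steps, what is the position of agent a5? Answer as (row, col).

t=1: a0@(2,4):E a1@(3,4):E a2@(1,4):SW a3@(3,1):S a4@(3,1):W a5@(1,2):SW a6@(2,0):NW a7@(0,3):SW a8@(3,1):SW
t=2: a0@(2,0):E a1@(3,0):E a2@(2,3):SW a3@(4,1):S a4@(3,0):W a5@(2,1):SW a6@(2,1):E a7@(1,2):SW a8@(4,0):SW
t=3: a0@(2,1):E a1@(3,1):E a2@(3,2):SW a3@(0,1):S a4@(3,1):E a5@(2,2):E a6@(2,2):E a7@(2,1):SW a8@(0,4):SW
t=4: a0@(2,2):E a1@(3,2):E a2@(3,3):E a3@(1,1):S a4@(3,2):E a5@(2,3):E a6@(2,3):E a7@(2,2):E a8@(1,3):SW
t=5: a0@(2,3):E a1@(3,3):E a2@(3,4):E a3@(1,2):E a4@(3,3):E a5@(2,4):E a6@(2,4):E a7@(2,3):E a8@(1,4):E

(2, 4)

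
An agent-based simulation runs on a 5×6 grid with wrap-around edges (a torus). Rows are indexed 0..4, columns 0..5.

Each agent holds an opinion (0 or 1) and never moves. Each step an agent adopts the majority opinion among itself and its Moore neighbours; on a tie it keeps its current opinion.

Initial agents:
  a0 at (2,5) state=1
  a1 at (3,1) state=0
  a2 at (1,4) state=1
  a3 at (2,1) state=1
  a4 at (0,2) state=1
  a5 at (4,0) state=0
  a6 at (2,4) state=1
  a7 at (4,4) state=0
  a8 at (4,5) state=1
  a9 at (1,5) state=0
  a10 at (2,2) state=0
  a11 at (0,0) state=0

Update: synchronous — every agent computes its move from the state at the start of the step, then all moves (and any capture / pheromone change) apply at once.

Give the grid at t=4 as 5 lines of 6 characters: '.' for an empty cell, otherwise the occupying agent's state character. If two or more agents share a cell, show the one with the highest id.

t=1: a0@(2,5):1 a1@(3,1):0 a2@(1,4):1 a3@(2,1):0 a4@(0,2):1 a5@(4,0):0 a6@(2,4):1 a7@(4,4):0 a8@(4,5):0 a9@(1,5):1 a10@(2,2):0 a11@(0,0):0
t=2: (unchanged — steady state)

0.1...
....11
.00.11
.0....
0...00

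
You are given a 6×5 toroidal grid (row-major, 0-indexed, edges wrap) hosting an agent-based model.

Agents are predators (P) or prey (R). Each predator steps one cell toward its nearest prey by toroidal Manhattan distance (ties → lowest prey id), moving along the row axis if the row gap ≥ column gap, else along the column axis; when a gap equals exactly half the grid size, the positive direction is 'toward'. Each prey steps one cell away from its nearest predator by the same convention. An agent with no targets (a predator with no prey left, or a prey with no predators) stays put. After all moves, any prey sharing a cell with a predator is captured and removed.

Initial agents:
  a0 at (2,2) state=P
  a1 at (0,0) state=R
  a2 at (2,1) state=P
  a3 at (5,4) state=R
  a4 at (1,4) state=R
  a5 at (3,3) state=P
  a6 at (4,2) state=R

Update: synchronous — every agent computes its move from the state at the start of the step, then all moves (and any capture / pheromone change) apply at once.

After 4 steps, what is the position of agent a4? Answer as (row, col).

t=1: a0@(3,2):P a1@(5,0):R a2@(1,1):P a3@(0,4):R a4@(1,0):R a5@(4,3):P a6@(5,2):R
t=2: a0@(4,2):P a1@(4,0):R a2@(1,0):P a3@(0,3):R a4@(1,4):R a5@(5,3):P a6@(0,2):R
t=3: a0@(4,1):P a1@(4,4):R a2@(1,4):P a3@(1,3):R a4@(1,3):R a5@(0,3):P a6@(1,2):R
t=4: a0@(4,0):P a1@(4,3):R a2@(1,3):P a3@(1,2):R a4@(1,2):R a5@(1,3):P a6@(1,1):R

(1, 2)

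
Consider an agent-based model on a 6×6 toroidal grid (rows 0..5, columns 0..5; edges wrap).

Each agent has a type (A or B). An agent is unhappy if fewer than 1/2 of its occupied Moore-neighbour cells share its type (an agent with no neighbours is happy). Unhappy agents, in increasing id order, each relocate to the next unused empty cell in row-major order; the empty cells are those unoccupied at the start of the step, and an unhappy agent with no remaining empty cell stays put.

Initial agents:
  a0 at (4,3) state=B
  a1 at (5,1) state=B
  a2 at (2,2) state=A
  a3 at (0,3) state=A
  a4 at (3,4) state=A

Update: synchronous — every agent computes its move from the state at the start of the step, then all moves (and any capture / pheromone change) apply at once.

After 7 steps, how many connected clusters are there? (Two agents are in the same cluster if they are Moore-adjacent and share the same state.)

t=1: a0@(0,0):B a1@(5,1):B a2@(2,2):A a3@(0,3):A a4@(0,1):A
t=2: a0@(0,0):B a1@(5,1):B a2@(2,2):A a3@(0,3):A a4@(0,2):A
t=3: (unchanged — steady state)

3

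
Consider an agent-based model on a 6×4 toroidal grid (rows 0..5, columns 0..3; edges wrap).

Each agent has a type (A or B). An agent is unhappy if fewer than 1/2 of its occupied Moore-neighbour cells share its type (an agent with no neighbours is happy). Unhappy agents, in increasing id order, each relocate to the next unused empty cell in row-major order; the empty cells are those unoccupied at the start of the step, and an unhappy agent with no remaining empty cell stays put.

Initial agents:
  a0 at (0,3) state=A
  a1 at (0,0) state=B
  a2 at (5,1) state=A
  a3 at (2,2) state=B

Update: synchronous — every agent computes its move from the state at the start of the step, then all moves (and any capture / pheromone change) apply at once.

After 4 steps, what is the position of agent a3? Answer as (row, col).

(2, 2)

t=1: a0@(0,1):A a1@(0,2):B a2@(1,0):A a3@(2,2):B
t=2: a0@(0,1):A a1@(0,0):B a2@(1,0):A a3@(2,2):B
t=3: a0@(0,1):A a1@(0,2):B a2@(1,0):A a3@(2,2):B
t=4: a0@(0,1):A a1@(0,0):B a2@(1,0):A a3@(2,2):B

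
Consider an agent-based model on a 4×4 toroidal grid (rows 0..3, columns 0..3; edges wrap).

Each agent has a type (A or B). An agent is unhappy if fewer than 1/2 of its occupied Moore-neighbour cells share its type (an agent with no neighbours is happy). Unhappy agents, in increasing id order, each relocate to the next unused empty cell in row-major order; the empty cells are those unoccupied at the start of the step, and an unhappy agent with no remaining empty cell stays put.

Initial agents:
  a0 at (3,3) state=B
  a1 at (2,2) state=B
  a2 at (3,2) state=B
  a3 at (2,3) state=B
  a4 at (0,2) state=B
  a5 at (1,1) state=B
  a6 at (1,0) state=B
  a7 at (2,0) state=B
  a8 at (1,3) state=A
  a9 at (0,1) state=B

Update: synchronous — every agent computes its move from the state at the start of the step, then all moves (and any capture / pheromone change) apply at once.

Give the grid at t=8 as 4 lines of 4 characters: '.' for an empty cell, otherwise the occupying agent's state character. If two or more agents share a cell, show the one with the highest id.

.BBA
BB..
B.BB
..BB

t=1: a0@(3,3):B a1@(2,2):B a2@(3,2):B a3@(2,3):B a4@(0,2):B a5@(1,1):B a6@(1,0):B a7@(2,0):B a8@(0,0):A a9@(0,1):B
t=2: a0@(3,3):B a1@(2,2):B a2@(3,2):B a3@(2,3):B a4@(0,2):B a5@(1,1):B a6@(1,0):B a7@(2,0):B a8@(0,3):A a9@(0,1):B
t=3: a0@(3,3):B a1@(2,2):B a2@(3,2):B a3@(2,3):B a4@(0,2):B a5@(1,1):B a6@(1,0):B a7@(2,0):B a8@(0,0):A a9@(0,1):B
t=4: a0@(3,3):B a1@(2,2):B a2@(3,2):B a3@(2,3):B a4@(0,2):B a5@(1,1):B a6@(1,0):B a7@(2,0):B a8@(0,3):A a9@(0,1):B
t=5: a0@(3,3):B a1@(2,2):B a2@(3,2):B a3@(2,3):B a4@(0,2):B a5@(1,1):B a6@(1,0):B a7@(2,0):B a8@(0,0):A a9@(0,1):B
t=6: a0@(3,3):B a1@(2,2):B a2@(3,2):B a3@(2,3):B a4@(0,2):B a5@(1,1):B a6@(1,0):B a7@(2,0):B a8@(0,3):A a9@(0,1):B
t=7: a0@(3,3):B a1@(2,2):B a2@(3,2):B a3@(2,3):B a4@(0,2):B a5@(1,1):B a6@(1,0):B a7@(2,0):B a8@(0,0):A a9@(0,1):B
t=8: a0@(3,3):B a1@(2,2):B a2@(3,2):B a3@(2,3):B a4@(0,2):B a5@(1,1):B a6@(1,0):B a7@(2,0):B a8@(0,3):A a9@(0,1):B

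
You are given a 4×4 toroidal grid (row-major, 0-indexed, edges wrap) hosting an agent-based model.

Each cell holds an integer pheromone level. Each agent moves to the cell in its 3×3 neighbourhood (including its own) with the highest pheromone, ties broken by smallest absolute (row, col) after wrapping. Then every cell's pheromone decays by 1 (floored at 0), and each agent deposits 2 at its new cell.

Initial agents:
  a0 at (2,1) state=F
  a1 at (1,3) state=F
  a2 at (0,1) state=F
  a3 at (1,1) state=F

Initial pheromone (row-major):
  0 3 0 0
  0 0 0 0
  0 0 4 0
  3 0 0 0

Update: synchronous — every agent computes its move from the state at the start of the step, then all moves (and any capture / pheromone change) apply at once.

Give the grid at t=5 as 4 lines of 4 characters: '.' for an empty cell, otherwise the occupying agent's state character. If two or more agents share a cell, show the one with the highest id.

.F..
....
..F.
....

t=1: a0@(2,2) a1@(2,2) a2@(0,1) a3@(2,2) | pheromone: 0 4 0 0 / 0 0 0 0 / 0 0 9 0 / 2 0 0 0
t=2: a0@(2,2) a1@(2,2) a2@(0,1) a3@(2,2) | pheromone: 0 5 0 0 / 0 0 0 0 / 0 0 14 0 / 1 0 0 0
t=3: a0@(2,2) a1@(2,2) a2@(0,1) a3@(2,2) | pheromone: 0 6 0 0 / 0 0 0 0 / 0 0 19 0 / 0 0 0 0
t=4: a0@(2,2) a1@(2,2) a2@(0,1) a3@(2,2) | pheromone: 0 7 0 0 / 0 0 0 0 / 0 0 24 0 / 0 0 0 0
t=5: a0@(2,2) a1@(2,2) a2@(0,1) a3@(2,2) | pheromone: 0 8 0 0 / 0 0 0 0 / 0 0 29 0 / 0 0 0 0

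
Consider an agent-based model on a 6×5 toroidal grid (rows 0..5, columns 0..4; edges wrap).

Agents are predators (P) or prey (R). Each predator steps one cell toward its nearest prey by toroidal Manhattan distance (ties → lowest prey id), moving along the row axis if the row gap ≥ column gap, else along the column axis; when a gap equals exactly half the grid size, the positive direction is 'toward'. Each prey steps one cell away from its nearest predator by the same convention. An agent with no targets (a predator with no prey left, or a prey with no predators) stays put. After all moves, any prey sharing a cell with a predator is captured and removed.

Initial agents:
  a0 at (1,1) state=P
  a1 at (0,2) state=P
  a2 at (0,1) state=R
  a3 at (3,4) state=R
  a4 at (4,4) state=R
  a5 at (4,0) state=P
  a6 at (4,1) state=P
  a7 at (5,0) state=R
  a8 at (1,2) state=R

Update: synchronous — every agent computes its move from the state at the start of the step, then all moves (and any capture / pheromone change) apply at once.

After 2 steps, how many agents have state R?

4

t=1: a0@(0,1):P a1@(0,1):P a3@(2,4):R a4@(4,3):R a5@(4,4):P a6@(5,1):P a7@(0,0):R a8@(1,3):R
t=2: a0@(0,0):P a1@(0,0):P a3@(1,4):R a4@(4,2):R a5@(4,3):P a6@(0,1):P a7@(0,4):R a8@(1,4):R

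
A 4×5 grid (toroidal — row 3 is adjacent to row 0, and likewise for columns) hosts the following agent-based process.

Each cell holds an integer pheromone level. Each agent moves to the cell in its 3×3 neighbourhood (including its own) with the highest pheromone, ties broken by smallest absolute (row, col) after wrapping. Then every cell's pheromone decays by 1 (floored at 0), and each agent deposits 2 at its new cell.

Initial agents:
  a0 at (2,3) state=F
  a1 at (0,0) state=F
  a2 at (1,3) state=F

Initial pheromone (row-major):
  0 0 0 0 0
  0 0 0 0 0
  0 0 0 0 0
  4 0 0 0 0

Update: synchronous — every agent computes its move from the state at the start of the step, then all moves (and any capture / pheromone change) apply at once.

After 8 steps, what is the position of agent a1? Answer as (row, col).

(3, 0)

t=1: a0@(1,2) a1@(3,0) a2@(0,2) | pheromone: 0 0 2 0 0 / 0 0 2 0 0 / 0 0 0 0 0 / 5 0 0 0 0
t=2: a0@(0,2) a1@(3,0) a2@(0,2) | pheromone: 0 0 5 0 0 / 0 0 1 0 0 / 0 0 0 0 0 / 6 0 0 0 0
t=3: a0@(0,2) a1@(3,0) a2@(0,2) | pheromone: 0 0 8 0 0 / 0 0 0 0 0 / 0 0 0 0 0 / 7 0 0 0 0
t=4: a0@(0,2) a1@(3,0) a2@(0,2) | pheromone: 0 0 11 0 0 / 0 0 0 0 0 / 0 0 0 0 0 / 8 0 0 0 0
t=5: a0@(0,2) a1@(3,0) a2@(0,2) | pheromone: 0 0 14 0 0 / 0 0 0 0 0 / 0 0 0 0 0 / 9 0 0 0 0
t=6: a0@(0,2) a1@(3,0) a2@(0,2) | pheromone: 0 0 17 0 0 / 0 0 0 0 0 / 0 0 0 0 0 / 10 0 0 0 0
t=7: a0@(0,2) a1@(3,0) a2@(0,2) | pheromone: 0 0 20 0 0 / 0 0 0 0 0 / 0 0 0 0 0 / 11 0 0 0 0
t=8: a0@(0,2) a1@(3,0) a2@(0,2) | pheromone: 0 0 23 0 0 / 0 0 0 0 0 / 0 0 0 0 0 / 12 0 0 0 0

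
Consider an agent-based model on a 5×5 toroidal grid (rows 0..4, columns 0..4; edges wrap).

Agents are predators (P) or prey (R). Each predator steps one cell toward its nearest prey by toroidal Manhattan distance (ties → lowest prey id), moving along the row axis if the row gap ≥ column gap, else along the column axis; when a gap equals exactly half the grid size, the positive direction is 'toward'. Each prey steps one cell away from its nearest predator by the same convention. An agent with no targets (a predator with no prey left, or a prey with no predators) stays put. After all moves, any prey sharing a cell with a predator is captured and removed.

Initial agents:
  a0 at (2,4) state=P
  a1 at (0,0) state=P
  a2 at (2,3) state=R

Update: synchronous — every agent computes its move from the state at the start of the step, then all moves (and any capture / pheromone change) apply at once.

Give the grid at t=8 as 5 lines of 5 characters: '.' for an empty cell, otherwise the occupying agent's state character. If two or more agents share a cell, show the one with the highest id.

t=1: a0@(2,3):P a1@(1,0):P a2@(2,2):R
t=2: a0@(2,2):P a1@(1,1):P a2@(2,1):R
t=3: a0@(2,1):P a1@(2,1):P a2@(2,0):R
t=4: a0@(2,0):P a1@(2,0):P a2@(2,4):R
t=5: a0@(2,4):P a1@(2,4):P a2@(2,3):R
t=6: a0@(2,3):P a1@(2,3):P a2@(2,2):R
t=7: a0@(2,2):P a1@(2,2):P a2@(2,1):R
t=8: a0@(2,1):P a1@(2,1):P a2@(2,0):R

.....
.....
RP...
.....
.....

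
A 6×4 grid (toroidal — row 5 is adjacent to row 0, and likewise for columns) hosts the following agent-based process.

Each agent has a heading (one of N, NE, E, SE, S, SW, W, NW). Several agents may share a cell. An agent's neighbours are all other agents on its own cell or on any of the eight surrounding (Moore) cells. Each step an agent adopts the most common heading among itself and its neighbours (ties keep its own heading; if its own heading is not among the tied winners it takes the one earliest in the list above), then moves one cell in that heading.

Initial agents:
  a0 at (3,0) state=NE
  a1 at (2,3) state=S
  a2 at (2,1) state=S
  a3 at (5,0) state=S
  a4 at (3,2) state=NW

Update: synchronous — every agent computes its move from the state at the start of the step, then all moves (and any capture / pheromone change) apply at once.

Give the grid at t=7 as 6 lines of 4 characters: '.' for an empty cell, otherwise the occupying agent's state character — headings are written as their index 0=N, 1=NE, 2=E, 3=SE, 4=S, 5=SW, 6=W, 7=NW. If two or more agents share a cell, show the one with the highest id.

t=1: a0@(4,0):S a1@(3,3):S a2@(3,1):S a3@(0,0):S a4@(4,2):S
t=2: a0@(5,0):S a1@(4,3):S a2@(4,1):S a3@(1,0):S a4@(5,2):S
t=3: a0@(0,0):S a1@(5,3):S a2@(5,1):S a3@(2,0):S a4@(0,2):S
t=4: a0@(1,0):S a1@(0,3):S a2@(0,1):S a3@(3,0):S a4@(1,2):S
t=5: a0@(2,0):S a1@(1,3):S a2@(1,1):S a3@(4,0):S a4@(2,2):S
t=6: a0@(3,0):S a1@(2,3):S a2@(2,1):S a3@(5,0):S a4@(3,2):S
t=7: a0@(4,0):S a1@(3,3):S a2@(3,1):S a3@(0,0):S a4@(4,2):S

4...
....
....
.4.4
4.4.
....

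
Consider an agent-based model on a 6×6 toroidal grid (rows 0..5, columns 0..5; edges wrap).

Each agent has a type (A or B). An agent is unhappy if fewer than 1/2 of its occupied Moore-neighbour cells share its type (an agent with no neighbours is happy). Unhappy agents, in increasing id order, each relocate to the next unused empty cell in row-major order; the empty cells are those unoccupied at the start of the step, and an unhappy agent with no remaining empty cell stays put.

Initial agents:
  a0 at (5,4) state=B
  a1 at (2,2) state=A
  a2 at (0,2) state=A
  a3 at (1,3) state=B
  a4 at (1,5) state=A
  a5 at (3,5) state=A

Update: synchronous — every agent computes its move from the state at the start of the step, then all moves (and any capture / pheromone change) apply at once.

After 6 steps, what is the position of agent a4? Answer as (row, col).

t=1: a0@(5,4):B a1@(0,0):A a2@(0,1):A a3@(0,3):B a4@(1,5):A a5@(3,5):A
t=2: (unchanged — steady state)

(1, 5)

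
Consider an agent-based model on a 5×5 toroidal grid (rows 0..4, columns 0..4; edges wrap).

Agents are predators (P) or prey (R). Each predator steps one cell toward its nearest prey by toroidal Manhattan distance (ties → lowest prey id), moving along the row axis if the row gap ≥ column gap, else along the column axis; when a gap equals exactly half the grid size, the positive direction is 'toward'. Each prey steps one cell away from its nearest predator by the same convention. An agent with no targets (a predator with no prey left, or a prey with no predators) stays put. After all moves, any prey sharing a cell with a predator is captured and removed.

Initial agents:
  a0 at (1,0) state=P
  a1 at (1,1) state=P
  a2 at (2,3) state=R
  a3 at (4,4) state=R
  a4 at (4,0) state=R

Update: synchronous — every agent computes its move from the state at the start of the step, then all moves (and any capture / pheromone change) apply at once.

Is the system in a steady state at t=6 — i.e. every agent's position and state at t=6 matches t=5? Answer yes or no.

no

t=1: a0@(0,0):P a1@(1,2):P a2@(2,2):R a3@(3,4):R a4@(3,0):R
t=2: a0@(4,0):P a1@(2,2):P a2@(3,2):R a3@(2,4):R a4@(2,0):R
t=3: a0@(3,0):P a1@(3,2):P a2@(4,2):R a3@(2,0):R a4@(1,0):R
t=4: a0@(2,0):P a1@(4,2):P a2@(0,2):R a3@(1,0):R a4@(0,0):R
t=5: a0@(1,0):P a1@(0,2):P a2@(1,2):R a3@(0,0):R a4@(4,0):R
t=6: a0@(0,0):P a1@(1,2):P a2@(2,2):R a3@(4,0):R a4@(3,0):R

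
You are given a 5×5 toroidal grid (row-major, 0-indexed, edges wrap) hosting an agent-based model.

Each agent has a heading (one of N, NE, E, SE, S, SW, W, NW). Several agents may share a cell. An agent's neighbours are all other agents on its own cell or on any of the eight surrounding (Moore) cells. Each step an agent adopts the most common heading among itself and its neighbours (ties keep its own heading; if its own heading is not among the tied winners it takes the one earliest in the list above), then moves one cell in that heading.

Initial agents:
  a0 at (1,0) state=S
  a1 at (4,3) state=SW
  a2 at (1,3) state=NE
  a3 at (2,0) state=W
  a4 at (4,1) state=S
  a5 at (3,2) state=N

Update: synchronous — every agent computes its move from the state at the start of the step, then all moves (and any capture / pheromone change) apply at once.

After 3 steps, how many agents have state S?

2

t=1: a0@(2,0):S a1@(0,2):SW a2@(0,4):NE a3@(2,4):W a4@(0,1):S a5@(2,2):N
t=2: a0@(3,0):S a1@(1,1):SW a2@(4,0):NE a3@(2,3):W a4@(1,1):S a5@(1,2):N
t=3: a0@(4,0):S a1@(2,0):SW a2@(3,1):NE a3@(2,2):W a4@(2,1):S a5@(0,2):N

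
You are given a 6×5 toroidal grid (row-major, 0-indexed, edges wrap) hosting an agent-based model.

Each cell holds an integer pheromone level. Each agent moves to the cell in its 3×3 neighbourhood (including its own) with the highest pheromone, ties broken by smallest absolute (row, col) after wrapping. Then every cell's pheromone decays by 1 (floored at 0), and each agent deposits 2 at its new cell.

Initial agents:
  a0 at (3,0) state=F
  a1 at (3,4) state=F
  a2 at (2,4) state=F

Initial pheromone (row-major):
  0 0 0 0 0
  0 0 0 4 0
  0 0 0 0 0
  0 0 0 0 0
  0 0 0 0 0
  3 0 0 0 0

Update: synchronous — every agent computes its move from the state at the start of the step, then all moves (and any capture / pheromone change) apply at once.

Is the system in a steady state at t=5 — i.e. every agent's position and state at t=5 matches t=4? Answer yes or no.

yes

t=1: a0@(2,0) a1@(2,0) a2@(1,3) | pheromone: 0 0 0 0 0 / 0 0 0 5 0 / 4 0 0 0 0 / 0 0 0 0 0 / 0 0 0 0 0 / 2 0 0 0 0
t=2: a0@(2,0) a1@(2,0) a2@(1,3) | pheromone: 0 0 0 0 0 / 0 0 0 6 0 / 7 0 0 0 0 / 0 0 0 0 0 / 0 0 0 0 0 / 1 0 0 0 0
t=3: a0@(2,0) a1@(2,0) a2@(1,3) | pheromone: 0 0 0 0 0 / 0 0 0 7 0 / 10 0 0 0 0 / 0 0 0 0 0 / 0 0 0 0 0 / 0 0 0 0 0
t=4: a0@(2,0) a1@(2,0) a2@(1,3) | pheromone: 0 0 0 0 0 / 0 0 0 8 0 / 13 0 0 0 0 / 0 0 0 0 0 / 0 0 0 0 0 / 0 0 0 0 0
t=5: a0@(2,0) a1@(2,0) a2@(1,3) | pheromone: 0 0 0 0 0 / 0 0 0 9 0 / 16 0 0 0 0 / 0 0 0 0 0 / 0 0 0 0 0 / 0 0 0 0 0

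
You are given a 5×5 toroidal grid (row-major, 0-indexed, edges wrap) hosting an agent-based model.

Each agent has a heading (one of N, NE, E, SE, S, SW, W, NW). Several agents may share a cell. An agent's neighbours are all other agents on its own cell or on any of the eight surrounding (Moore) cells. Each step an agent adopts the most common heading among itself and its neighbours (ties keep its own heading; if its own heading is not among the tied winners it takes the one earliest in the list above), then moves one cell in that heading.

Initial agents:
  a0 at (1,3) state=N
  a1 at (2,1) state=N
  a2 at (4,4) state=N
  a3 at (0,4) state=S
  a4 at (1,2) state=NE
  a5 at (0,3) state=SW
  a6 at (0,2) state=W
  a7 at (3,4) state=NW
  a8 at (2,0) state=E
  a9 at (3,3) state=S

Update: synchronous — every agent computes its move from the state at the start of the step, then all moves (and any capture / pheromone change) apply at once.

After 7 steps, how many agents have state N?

10

t=1: a0@(0,3):N a1@(1,1):N a2@(0,4):S a3@(4,4):N a4@(0,2):N a5@(4,3):N a6@(0,1):W a7@(2,3):NW a8@(2,1):E a9@(4,3):S
t=2: a0@(4,3):N a1@(0,1):N a2@(4,4):N a3@(3,4):N a4@(4,2):N a5@(3,3):N a6@(4,1):N a7@(1,2):NW a8@(2,2):E a9@(3,3):N
t=3: a0@(3,3):N a1@(4,1):N a2@(3,4):N a3@(2,4):N a4@(3,2):N a5@(2,3):N a6@(3,1):N a7@(0,1):NW a8@(1,2):N a9@(2,3):N
t=4: a0@(2,3):N a1@(3,1):N a2@(2,4):N a3@(1,4):N a4@(2,2):N a5@(1,3):N a6@(2,1):N a7@(4,1):N a8@(0,2):N a9@(1,3):N
t=5: a0@(1,3):N a1@(2,1):N a2@(1,4):N a3@(0,4):N a4@(1,2):N a5@(0,3):N a6@(1,1):N a7@(3,1):N a8@(4,2):N a9@(0,3):N
t=6: a0@(0,3):N a1@(1,1):N a2@(0,4):N a3@(4,4):N a4@(0,2):N a5@(4,3):N a6@(0,1):N a7@(2,1):N a8@(3,2):N a9@(4,3):N
t=7: a0@(4,3):N a1@(0,1):N a2@(4,4):N a3@(3,4):N a4@(4,2):N a5@(3,3):N a6@(4,1):N a7@(1,1):N a8@(2,2):N a9@(3,3):N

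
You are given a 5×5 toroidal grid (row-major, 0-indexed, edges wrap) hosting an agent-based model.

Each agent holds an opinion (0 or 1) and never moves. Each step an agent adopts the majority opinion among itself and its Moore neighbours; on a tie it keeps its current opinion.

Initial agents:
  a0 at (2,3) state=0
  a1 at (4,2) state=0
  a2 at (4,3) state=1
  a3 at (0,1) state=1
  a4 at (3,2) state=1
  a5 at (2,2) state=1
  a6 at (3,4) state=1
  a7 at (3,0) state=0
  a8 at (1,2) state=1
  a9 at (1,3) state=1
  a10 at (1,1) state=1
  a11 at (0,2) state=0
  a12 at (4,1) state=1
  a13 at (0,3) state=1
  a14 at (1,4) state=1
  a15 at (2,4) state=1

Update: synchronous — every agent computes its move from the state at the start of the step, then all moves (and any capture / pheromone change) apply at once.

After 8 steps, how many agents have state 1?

t=1: a0@(2,3):1 a1@(4,2):1 a2@(4,3):1 a3@(0,1):1 a4@(3,2):1 a5@(2,2):1 a6@(3,4):1 a7@(3,0):1 a8@(1,2):1 a9@(1,3):1 a10@(1,1):1 a11@(0,2):1 a12@(4,1):1 a13@(0,3):1 a14@(1,4):1 a15@(2,4):1
t=2: (unchanged — steady state)

16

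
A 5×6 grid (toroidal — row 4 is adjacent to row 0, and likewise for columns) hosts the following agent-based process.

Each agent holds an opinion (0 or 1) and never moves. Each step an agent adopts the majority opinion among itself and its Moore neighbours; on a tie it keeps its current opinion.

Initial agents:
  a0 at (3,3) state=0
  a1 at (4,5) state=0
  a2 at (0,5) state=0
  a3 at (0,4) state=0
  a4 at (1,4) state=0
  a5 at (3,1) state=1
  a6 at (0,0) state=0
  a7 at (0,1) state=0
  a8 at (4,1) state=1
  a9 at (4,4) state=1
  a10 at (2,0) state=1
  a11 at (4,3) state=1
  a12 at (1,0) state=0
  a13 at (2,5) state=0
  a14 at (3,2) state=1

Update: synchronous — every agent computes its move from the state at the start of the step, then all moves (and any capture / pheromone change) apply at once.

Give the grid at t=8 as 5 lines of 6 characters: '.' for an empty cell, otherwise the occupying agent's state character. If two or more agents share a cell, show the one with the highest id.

t=1: a0@(3,3):1 a1@(4,5):0 a2@(0,5):0 a3@(0,4):0 a4@(1,4):0 a5@(3,1):1 a6@(0,0):0 a7@(0,1):0 a8@(4,1):1 a9@(4,4):0 a10@(2,0):1 a11@(4,3):1 a12@(1,0):0 a13@(2,5):0 a14@(3,2):1
t=2: (unchanged — steady state)

00..00
0...0.
1....0
.111..
.1.100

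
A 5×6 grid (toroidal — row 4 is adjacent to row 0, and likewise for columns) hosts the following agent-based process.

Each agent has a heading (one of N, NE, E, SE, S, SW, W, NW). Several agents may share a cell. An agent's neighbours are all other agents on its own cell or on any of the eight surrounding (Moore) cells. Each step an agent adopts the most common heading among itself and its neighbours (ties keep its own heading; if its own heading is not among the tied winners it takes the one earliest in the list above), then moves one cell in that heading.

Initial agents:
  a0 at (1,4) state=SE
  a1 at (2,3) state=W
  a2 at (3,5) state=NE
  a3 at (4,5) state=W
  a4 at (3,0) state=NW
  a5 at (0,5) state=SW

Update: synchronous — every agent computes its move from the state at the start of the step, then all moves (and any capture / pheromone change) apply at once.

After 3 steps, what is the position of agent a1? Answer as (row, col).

t=1: a0@(2,5):SE a1@(2,2):W a2@(2,0):NE a3@(4,4):W a4@(2,5):NW a5@(1,4):SW
t=2: a0@(3,0):SE a1@(2,1):W a2@(1,1):NE a3@(4,3):W a4@(1,4):NW a5@(2,3):SW
t=3: a0@(4,1):SE a1@(2,0):W a2@(0,2):NE a3@(4,2):W a4@(0,3):NW a5@(3,2):SW

(2, 0)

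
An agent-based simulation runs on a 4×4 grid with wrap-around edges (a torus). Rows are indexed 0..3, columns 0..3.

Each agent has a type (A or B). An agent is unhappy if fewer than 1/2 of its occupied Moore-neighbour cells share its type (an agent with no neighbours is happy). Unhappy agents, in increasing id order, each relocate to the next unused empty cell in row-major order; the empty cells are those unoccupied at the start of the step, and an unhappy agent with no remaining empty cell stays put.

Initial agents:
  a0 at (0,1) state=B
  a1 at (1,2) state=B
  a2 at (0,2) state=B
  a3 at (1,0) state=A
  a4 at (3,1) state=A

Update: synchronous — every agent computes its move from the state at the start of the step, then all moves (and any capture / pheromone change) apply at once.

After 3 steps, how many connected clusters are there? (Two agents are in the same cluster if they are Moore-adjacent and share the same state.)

t=1: a0@(0,1):B a1@(1,2):B a2@(0,2):B a3@(0,0):A a4@(0,3):A
t=2: a0@(0,1):B a1@(1,2):B a2@(0,2):B a3@(0,0):A a4@(1,0):A
t=3: (unchanged — steady state)

2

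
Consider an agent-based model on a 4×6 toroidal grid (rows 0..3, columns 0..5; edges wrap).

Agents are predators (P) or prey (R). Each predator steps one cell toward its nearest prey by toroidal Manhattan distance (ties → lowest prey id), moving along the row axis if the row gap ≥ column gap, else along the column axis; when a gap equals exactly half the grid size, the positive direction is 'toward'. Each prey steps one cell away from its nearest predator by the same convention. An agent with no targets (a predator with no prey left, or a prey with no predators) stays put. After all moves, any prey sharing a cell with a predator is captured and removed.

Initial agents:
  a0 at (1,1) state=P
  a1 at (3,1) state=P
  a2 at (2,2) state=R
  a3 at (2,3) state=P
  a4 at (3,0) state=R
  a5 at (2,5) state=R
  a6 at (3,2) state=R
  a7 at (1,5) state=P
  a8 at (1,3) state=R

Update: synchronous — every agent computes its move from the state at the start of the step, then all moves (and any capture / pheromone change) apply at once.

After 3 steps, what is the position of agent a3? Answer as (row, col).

(3, 3)

t=1: a0@(2,1):P a1@(3,0):P a3@(2,2):P a4@(3,5):R a5@(3,5):R a6@(3,3):R a7@(2,5):P a8@(0,3):R
t=2: a0@(2,0):P a1@(3,5):P a3@(3,2):P a4@(3,4):R a5@(3,4):R a6@(0,3):R a7@(3,5):P a8@(3,3):R
t=3: a0@(2,5):P a1@(3,4):P a3@(3,3):P a6@(1,3):R a7@(3,4):P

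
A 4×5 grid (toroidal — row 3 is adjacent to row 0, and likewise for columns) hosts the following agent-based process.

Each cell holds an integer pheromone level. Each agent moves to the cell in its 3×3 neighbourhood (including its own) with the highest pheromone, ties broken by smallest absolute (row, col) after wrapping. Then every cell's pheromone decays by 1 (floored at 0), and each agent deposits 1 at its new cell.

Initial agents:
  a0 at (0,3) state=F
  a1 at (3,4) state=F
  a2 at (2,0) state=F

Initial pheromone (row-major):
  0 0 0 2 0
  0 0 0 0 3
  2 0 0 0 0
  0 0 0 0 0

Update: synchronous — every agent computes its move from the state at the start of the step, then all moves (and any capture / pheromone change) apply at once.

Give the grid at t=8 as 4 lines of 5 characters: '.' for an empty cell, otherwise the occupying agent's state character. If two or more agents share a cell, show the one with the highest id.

t=1: a0@(1,4) a1@(0,3) a2@(1,4) | pheromone: 0 0 0 2 0 / 0 0 0 0 4 / 1 0 0 0 0 / 0 0 0 0 0
t=2: a0@(1,4) a1@(1,4) a2@(1,4) | pheromone: 0 0 0 1 0 / 0 0 0 0 6 / 0 0 0 0 0 / 0 0 0 0 0
t=3: a0@(1,4) a1@(1,4) a2@(1,4) | pheromone: 0 0 0 0 0 / 0 0 0 0 8 / 0 0 0 0 0 / 0 0 0 0 0
t=4: a0@(1,4) a1@(1,4) a2@(1,4) | pheromone: 0 0 0 0 0 / 0 0 0 0 10 / 0 0 0 0 0 / 0 0 0 0 0
t=5: a0@(1,4) a1@(1,4) a2@(1,4) | pheromone: 0 0 0 0 0 / 0 0 0 0 12 / 0 0 0 0 0 / 0 0 0 0 0
t=6: a0@(1,4) a1@(1,4) a2@(1,4) | pheromone: 0 0 0 0 0 / 0 0 0 0 14 / 0 0 0 0 0 / 0 0 0 0 0
t=7: a0@(1,4) a1@(1,4) a2@(1,4) | pheromone: 0 0 0 0 0 / 0 0 0 0 16 / 0 0 0 0 0 / 0 0 0 0 0
t=8: a0@(1,4) a1@(1,4) a2@(1,4) | pheromone: 0 0 0 0 0 / 0 0 0 0 18 / 0 0 0 0 0 / 0 0 0 0 0

.....
....F
.....
.....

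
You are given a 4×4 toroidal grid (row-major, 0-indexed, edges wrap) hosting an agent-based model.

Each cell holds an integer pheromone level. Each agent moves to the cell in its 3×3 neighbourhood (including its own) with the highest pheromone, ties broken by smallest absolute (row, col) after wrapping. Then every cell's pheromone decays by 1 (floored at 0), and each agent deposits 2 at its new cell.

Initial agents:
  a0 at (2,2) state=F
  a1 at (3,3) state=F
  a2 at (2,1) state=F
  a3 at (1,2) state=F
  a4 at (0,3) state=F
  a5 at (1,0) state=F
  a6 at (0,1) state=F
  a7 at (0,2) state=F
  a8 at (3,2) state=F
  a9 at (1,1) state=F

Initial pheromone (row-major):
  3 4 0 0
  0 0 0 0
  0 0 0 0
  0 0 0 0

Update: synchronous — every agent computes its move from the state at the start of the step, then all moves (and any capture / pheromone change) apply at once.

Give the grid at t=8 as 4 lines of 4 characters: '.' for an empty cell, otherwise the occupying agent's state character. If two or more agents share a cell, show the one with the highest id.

t=1: a0@(1,1) a1@(0,0) a2@(1,0) a3@(0,1) a4@(0,0) a5@(0,1) a6@(0,1) a7@(0,1) a8@(0,1) a9@(0,1) | pheromone: 6 15 0 0 / 2 2 0 0 / 0 0 0 0 / 0 0 0 0
t=2: a0@(0,1) a1@(0,1) a2@(0,1) a3@(0,1) a4@(0,1) a5@(0,1) a6@(0,1) a7@(0,1) a8@(0,1) a9@(0,1) | pheromone: 5 34 0 0 / 1 1 0 0 / 0 0 0 0 / 0 0 0 0
t=3: a0@(0,1) a1@(0,1) a2@(0,1) a3@(0,1) a4@(0,1) a5@(0,1) a6@(0,1) a7@(0,1) a8@(0,1) a9@(0,1) | pheromone: 4 53 0 0 / 0 0 0 0 / 0 0 0 0 / 0 0 0 0
t=4: a0@(0,1) a1@(0,1) a2@(0,1) a3@(0,1) a4@(0,1) a5@(0,1) a6@(0,1) a7@(0,1) a8@(0,1) a9@(0,1) | pheromone: 3 72 0 0 / 0 0 0 0 / 0 0 0 0 / 0 0 0 0
t=5: a0@(0,1) a1@(0,1) a2@(0,1) a3@(0,1) a4@(0,1) a5@(0,1) a6@(0,1) a7@(0,1) a8@(0,1) a9@(0,1) | pheromone: 2 91 0 0 / 0 0 0 0 / 0 0 0 0 / 0 0 0 0
t=6: a0@(0,1) a1@(0,1) a2@(0,1) a3@(0,1) a4@(0,1) a5@(0,1) a6@(0,1) a7@(0,1) a8@(0,1) a9@(0,1) | pheromone: 1 110 0 0 / 0 0 0 0 / 0 0 0 0 / 0 0 0 0
t=7: a0@(0,1) a1@(0,1) a2@(0,1) a3@(0,1) a4@(0,1) a5@(0,1) a6@(0,1) a7@(0,1) a8@(0,1) a9@(0,1) | pheromone: 0 129 0 0 / 0 0 0 0 / 0 0 0 0 / 0 0 0 0
t=8: a0@(0,1) a1@(0,1) a2@(0,1) a3@(0,1) a4@(0,1) a5@(0,1) a6@(0,1) a7@(0,1) a8@(0,1) a9@(0,1) | pheromone: 0 148 0 0 / 0 0 0 0 / 0 0 0 0 / 0 0 0 0

.F..
....
....
....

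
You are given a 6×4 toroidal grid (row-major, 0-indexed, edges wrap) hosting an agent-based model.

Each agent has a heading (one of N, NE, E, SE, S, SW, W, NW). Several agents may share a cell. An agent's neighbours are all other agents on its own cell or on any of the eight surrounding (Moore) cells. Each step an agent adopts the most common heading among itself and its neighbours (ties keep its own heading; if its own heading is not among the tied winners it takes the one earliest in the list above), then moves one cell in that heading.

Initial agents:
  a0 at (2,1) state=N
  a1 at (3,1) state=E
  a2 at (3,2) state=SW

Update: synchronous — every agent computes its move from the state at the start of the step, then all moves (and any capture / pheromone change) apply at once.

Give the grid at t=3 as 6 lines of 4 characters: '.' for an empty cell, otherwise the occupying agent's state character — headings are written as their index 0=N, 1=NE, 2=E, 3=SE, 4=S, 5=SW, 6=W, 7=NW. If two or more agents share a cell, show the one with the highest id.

t=1: a0@(1,1):N a1@(3,2):E a2@(4,1):SW
t=2: a0@(0,1):N a1@(3,3):E a2@(5,0):SW
t=3: a0@(5,1):N a1@(3,0):E a2@(0,3):SW

...5
....
....
2...
....
.0..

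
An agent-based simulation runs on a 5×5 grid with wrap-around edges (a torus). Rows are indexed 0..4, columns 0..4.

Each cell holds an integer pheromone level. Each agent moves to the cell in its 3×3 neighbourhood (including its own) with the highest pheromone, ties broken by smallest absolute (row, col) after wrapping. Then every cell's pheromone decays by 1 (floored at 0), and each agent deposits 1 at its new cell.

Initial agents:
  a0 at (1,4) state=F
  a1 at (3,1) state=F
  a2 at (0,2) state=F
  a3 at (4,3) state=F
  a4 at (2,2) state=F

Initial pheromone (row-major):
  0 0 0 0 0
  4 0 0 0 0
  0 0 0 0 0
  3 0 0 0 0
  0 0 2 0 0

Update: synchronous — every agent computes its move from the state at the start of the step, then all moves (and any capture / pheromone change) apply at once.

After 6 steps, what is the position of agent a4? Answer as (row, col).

t=1: a0@(1,0) a1@(3,0) a2@(4,2) a3@(4,2) a4@(1,1) | pheromone: 0 0 0 0 0 / 4 1 0 0 0 / 0 0 0 0 0 / 3 0 0 0 0 / 0 0 3 0 0
t=2: a0@(1,0) a1@(3,0) a2@(4,2) a3@(4,2) a4@(1,0) | pheromone: 0 0 0 0 0 / 5 0 0 0 0 / 0 0 0 0 0 / 3 0 0 0 0 / 0 0 4 0 0
t=3: a0@(1,0) a1@(3,0) a2@(4,2) a3@(4,2) a4@(1,0) | pheromone: 0 0 0 0 0 / 6 0 0 0 0 / 0 0 0 0 0 / 3 0 0 0 0 / 0 0 5 0 0
t=4: a0@(1,0) a1@(3,0) a2@(4,2) a3@(4,2) a4@(1,0) | pheromone: 0 0 0 0 0 / 7 0 0 0 0 / 0 0 0 0 0 / 3 0 0 0 0 / 0 0 6 0 0
t=5: a0@(1,0) a1@(3,0) a2@(4,2) a3@(4,2) a4@(1,0) | pheromone: 0 0 0 0 0 / 8 0 0 0 0 / 0 0 0 0 0 / 3 0 0 0 0 / 0 0 7 0 0
t=6: a0@(1,0) a1@(3,0) a2@(4,2) a3@(4,2) a4@(1,0) | pheromone: 0 0 0 0 0 / 9 0 0 0 0 / 0 0 0 0 0 / 3 0 0 0 0 / 0 0 8 0 0

(1, 0)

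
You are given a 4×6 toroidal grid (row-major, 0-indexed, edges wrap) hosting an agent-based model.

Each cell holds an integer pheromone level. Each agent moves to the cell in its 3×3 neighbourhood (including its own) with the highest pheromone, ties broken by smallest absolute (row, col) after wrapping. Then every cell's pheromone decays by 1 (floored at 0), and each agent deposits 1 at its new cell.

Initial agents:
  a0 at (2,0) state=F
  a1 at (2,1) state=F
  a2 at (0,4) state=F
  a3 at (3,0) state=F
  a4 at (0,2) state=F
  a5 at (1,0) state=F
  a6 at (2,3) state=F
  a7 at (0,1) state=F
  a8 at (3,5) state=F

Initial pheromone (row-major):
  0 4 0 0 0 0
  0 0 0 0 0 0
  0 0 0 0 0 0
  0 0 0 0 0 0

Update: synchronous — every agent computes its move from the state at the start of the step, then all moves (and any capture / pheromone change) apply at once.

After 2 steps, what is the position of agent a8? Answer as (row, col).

t=1: a0@(1,0) a1@(1,0) a2@(0,3) a3@(0,1) a4@(0,1) a5@(0,1) a6@(1,2) a7@(0,1) a8@(0,0) | pheromone: 1 7 0 1 0 0 / 2 0 1 0 0 0 / 0 0 0 0 0 0 / 0 0 0 0 0 0
t=2: a0@(0,1) a1@(0,1) a2@(0,3) a3@(0,1) a4@(0,1) a5@(0,1) a6@(0,1) a7@(0,1) a8@(0,1) | pheromone: 0 14 0 1 0 0 / 1 0 0 0 0 0 / 0 0 0 0 0 0 / 0 0 0 0 0 0

(0, 1)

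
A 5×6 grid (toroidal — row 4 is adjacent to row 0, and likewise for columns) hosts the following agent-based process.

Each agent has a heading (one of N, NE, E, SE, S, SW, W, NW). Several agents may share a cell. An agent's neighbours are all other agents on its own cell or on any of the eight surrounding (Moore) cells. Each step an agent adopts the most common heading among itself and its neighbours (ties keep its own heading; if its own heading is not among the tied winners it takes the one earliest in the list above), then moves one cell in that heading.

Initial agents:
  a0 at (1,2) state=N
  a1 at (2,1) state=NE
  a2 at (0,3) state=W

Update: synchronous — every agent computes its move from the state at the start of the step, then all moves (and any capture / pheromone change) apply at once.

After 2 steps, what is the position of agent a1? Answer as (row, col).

t=1: a0@(0,2):N a1@(1,2):NE a2@(0,2):W
t=2: a0@(4,2):N a1@(0,3):NE a2@(0,1):W

(0, 3)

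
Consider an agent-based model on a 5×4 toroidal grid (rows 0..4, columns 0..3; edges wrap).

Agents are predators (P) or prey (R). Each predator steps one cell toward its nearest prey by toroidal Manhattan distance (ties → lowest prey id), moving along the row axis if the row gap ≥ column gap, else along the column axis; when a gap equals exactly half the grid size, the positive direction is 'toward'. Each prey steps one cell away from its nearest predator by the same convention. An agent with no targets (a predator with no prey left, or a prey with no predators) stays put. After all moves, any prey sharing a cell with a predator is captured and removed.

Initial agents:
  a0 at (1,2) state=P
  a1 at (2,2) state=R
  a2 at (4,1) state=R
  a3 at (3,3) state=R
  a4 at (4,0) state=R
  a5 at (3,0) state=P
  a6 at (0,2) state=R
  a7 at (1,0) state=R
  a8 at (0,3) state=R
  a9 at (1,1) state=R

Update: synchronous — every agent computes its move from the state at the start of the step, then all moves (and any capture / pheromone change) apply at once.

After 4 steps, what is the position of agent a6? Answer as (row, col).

(2, 2)

t=1: a0@(2,2):P a1@(3,2):R a2@(0,1):R a3@(3,2):R a4@(0,0):R a5@(3,3):P a6@(4,2):R a7@(1,3):R a8@(4,3):R a9@(1,0):R
t=2: a0@(3,2):P a1@(4,2):R a2@(4,1):R a3@(4,2):R a4@(1,0):R a5@(3,2):P a6@(0,2):R a7@(0,3):R a8@(0,3):R a9@(1,3):R
t=3: a0@(4,2):P a1@(0,2):R a2@(0,1):R a3@(0,2):R a4@(0,0):R a5@(4,2):P a6@(1,2):R a7@(1,3):R a8@(1,3):R a9@(0,3):R
t=4: a0@(0,2):P a1@(1,2):R a2@(1,1):R a3@(1,2):R a4@(0,3):R a5@(0,2):P a6@(2,2):R a7@(2,3):R a8@(2,3):R a9@(1,3):R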